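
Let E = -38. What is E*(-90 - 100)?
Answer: 7220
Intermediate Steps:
E*(-90 - 100) = -38*(-90 - 100) = -38*(-190) = 7220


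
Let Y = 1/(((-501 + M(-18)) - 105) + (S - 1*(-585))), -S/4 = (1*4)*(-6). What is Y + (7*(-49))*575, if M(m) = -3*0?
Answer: -14791874/75 ≈ -1.9723e+5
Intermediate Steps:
M(m) = 0
S = 96 (S = -4*1*4*(-6) = -16*(-6) = -4*(-24) = 96)
Y = 1/75 (Y = 1/(((-501 + 0) - 105) + (96 - 1*(-585))) = 1/((-501 - 105) + (96 + 585)) = 1/(-606 + 681) = 1/75 ≈ 0.013333)
Y + (7*(-49))*575 = 1/75 + (7*(-49))*575 = 1/75 - 343*575 = 1/75 - 197225 = -14791874/75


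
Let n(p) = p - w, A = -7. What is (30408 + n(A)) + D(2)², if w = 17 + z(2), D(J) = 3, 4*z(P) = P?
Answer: 60785/2 ≈ 30393.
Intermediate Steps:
z(P) = P/4
w = 35/2 (w = 17 + (¼)*2 = 17 + ½ = 35/2 ≈ 17.500)
n(p) = -35/2 + p (n(p) = p - 1*35/2 = p - 35/2 = -35/2 + p)
(30408 + n(A)) + D(2)² = (30408 + (-35/2 - 7)) + 3² = (30408 - 49/2) + 9 = 60767/2 + 9 = 60785/2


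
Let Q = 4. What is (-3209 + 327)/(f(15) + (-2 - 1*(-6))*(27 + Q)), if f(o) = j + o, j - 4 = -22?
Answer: -262/11 ≈ -23.818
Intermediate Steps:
j = -18 (j = 4 - 22 = -18)
f(o) = -18 + o
(-3209 + 327)/(f(15) + (-2 - 1*(-6))*(27 + Q)) = (-3209 + 327)/((-18 + 15) + (-2 - 1*(-6))*(27 + 4)) = -2882/(-3 + (-2 + 6)*31) = -2882/(-3 + 4*31) = -2882/(-3 + 124) = -2882/121 = -2882*1/121 = -262/11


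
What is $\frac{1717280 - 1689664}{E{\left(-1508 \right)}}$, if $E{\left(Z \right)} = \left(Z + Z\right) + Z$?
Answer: $- \frac{6904}{1131} \approx -6.1043$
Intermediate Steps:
$E{\left(Z \right)} = 3 Z$ ($E{\left(Z \right)} = 2 Z + Z = 3 Z$)
$\frac{1717280 - 1689664}{E{\left(-1508 \right)}} = \frac{1717280 - 1689664}{3 \left(-1508\right)} = \frac{27616}{-4524} = 27616 \left(- \frac{1}{4524}\right) = - \frac{6904}{1131}$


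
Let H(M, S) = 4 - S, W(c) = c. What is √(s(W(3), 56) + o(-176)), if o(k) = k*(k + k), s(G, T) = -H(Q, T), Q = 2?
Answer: 2*√15501 ≈ 249.01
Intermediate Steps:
s(G, T) = -4 + T (s(G, T) = -(4 - T) = -4 + T)
o(k) = 2*k² (o(k) = k*(2*k) = 2*k²)
√(s(W(3), 56) + o(-176)) = √((-4 + 56) + 2*(-176)²) = √(52 + 2*30976) = √(52 + 61952) = √62004 = 2*√15501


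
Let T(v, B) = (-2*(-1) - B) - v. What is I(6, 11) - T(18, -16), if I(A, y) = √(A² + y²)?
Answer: √157 ≈ 12.530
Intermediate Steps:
T(v, B) = 2 - B - v (T(v, B) = (2 - B) - v = 2 - B - v)
I(6, 11) - T(18, -16) = √(6² + 11²) - (2 - 1*(-16) - 1*18) = √(36 + 121) - (2 + 16 - 18) = √157 - 1*0 = √157 + 0 = √157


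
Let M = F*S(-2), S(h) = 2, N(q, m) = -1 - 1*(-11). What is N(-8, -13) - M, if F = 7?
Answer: -4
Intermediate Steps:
N(q, m) = 10 (N(q, m) = -1 + 11 = 10)
M = 14 (M = 7*2 = 14)
N(-8, -13) - M = 10 - 1*14 = 10 - 14 = -4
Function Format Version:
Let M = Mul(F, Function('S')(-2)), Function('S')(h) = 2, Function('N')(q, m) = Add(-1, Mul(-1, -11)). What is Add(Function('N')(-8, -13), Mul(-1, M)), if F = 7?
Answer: -4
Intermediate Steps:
Function('N')(q, m) = 10 (Function('N')(q, m) = Add(-1, 11) = 10)
M = 14 (M = Mul(7, 2) = 14)
Add(Function('N')(-8, -13), Mul(-1, M)) = Add(10, Mul(-1, 14)) = Add(10, -14) = -4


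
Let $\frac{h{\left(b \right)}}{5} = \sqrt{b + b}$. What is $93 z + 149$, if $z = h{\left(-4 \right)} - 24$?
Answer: $-2083 + 930 i \sqrt{2} \approx -2083.0 + 1315.2 i$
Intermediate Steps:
$h{\left(b \right)} = 5 \sqrt{2} \sqrt{b}$ ($h{\left(b \right)} = 5 \sqrt{b + b} = 5 \sqrt{2 b} = 5 \sqrt{2} \sqrt{b}$)
$z = -24 + 10 i \sqrt{2}$ ($z = 5 \sqrt{2} \sqrt{-4} - 24 = 5 \sqrt{2} \cdot 2 i - 24 = 10 i \sqrt{2} - 24 = -24 + 10 i \sqrt{2} \approx -24.0 + 14.142 i$)
$93 z + 149 = 93 \left(-24 + 10 i \sqrt{2}\right) + 149 = \left(-2232 + 930 i \sqrt{2}\right) + 149 = -2083 + 930 i \sqrt{2}$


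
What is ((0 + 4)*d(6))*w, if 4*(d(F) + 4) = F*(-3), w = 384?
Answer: -13056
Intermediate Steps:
d(F) = -4 - 3*F/4 (d(F) = -4 + (F*(-3))/4 = -4 + (-3*F)/4 = -4 - 3*F/4)
((0 + 4)*d(6))*w = ((0 + 4)*(-4 - ¾*6))*384 = (4*(-4 - 9/2))*384 = (4*(-17/2))*384 = -34*384 = -13056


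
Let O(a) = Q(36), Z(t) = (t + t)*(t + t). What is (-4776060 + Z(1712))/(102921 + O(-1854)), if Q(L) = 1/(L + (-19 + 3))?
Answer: 138954320/2058421 ≈ 67.505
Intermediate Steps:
Q(L) = 1/(-16 + L) (Q(L) = 1/(L - 16) = 1/(-16 + L))
Z(t) = 4*t² (Z(t) = (2*t)*(2*t) = 4*t²)
O(a) = 1/20 (O(a) = 1/(-16 + 36) = 1/20)
(-4776060 + Z(1712))/(102921 + O(-1854)) = (-4776060 + 4*1712²)/(102921 + 1/20) = (-4776060 + 4*2930944)/(2058421/20) = (-4776060 + 11723776)*(20/2058421) = 6947716*(20/2058421) = 138954320/2058421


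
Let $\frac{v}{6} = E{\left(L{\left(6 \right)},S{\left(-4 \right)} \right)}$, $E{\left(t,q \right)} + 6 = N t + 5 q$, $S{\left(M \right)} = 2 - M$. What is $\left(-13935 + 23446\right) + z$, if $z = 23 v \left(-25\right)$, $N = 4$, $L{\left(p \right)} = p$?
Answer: $-156089$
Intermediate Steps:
$E{\left(t,q \right)} = -6 + 4 t + 5 q$ ($E{\left(t,q \right)} = -6 + \left(4 t + 5 q\right) = -6 + 4 t + 5 q$)
$v = 288$ ($v = 6 \left(-6 + 4 \cdot 6 + 5 \left(2 - -4\right)\right) = 6 \left(-6 + 24 + 5 \left(2 + 4\right)\right) = 6 \left(-6 + 24 + 5 \cdot 6\right) = 6 \left(-6 + 24 + 30\right) = 6 \cdot 48 = 288$)
$z = -165600$ ($z = 23 \cdot 288 \left(-25\right) = 6624 \left(-25\right) = -165600$)
$\left(-13935 + 23446\right) + z = \left(-13935 + 23446\right) - 165600 = 9511 - 165600 = -156089$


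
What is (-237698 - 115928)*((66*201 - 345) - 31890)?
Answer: 6707931594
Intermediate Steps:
(-237698 - 115928)*((66*201 - 345) - 31890) = -353626*((13266 - 345) - 31890) = -353626*(12921 - 31890) = -353626*(-18969) = 6707931594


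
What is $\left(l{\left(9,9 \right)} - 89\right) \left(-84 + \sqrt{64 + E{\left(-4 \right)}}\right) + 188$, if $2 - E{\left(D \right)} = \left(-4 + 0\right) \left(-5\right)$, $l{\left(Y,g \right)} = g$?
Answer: $6908 - 80 \sqrt{46} \approx 6365.4$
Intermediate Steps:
$E{\left(D \right)} = -18$ ($E{\left(D \right)} = 2 - \left(-4 + 0\right) \left(-5\right) = 2 - \left(-4\right) \left(-5\right) = 2 - 20 = -18$)
$\left(l{\left(9,9 \right)} - 89\right) \left(-84 + \sqrt{64 + E{\left(-4 \right)}}\right) + 188 = \left(9 - 89\right) \left(-84 + \sqrt{64 - 18}\right) + 188 = - 80 \left(-84 + \sqrt{46}\right) + 188 = \left(6720 - 80 \sqrt{46}\right) + 188 = 6908 - 80 \sqrt{46}$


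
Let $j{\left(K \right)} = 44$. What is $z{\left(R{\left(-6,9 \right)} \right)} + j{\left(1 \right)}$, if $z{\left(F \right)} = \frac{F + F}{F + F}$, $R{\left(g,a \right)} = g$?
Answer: $45$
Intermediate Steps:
$z{\left(F \right)} = 1$ ($z{\left(F \right)} = \frac{2 F}{2 F} = 2 F \frac{1}{2 F} = 1$)
$z{\left(R{\left(-6,9 \right)} \right)} + j{\left(1 \right)} = 1 + 44 = 45$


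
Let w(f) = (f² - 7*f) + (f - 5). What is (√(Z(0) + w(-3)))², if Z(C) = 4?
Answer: 26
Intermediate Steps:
w(f) = -5 + f² - 6*f (w(f) = (f² - 7*f) + (-5 + f) = -5 + f² - 6*f)
(√(Z(0) + w(-3)))² = (√(4 + (-5 + (-3)² - 6*(-3))))² = (√(4 + (-5 + 9 + 18)))² = (√(4 + 22))² = (√26)² = 26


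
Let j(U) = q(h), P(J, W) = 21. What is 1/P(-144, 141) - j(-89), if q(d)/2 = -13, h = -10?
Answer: 547/21 ≈ 26.048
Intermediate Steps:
q(d) = -26 (q(d) = 2*(-13) = -26)
j(U) = -26
1/P(-144, 141) - j(-89) = 1/21 - 1*(-26) = 1/21 + 26 = 547/21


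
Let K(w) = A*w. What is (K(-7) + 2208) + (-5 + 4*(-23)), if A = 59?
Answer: 1698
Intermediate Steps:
K(w) = 59*w
(K(-7) + 2208) + (-5 + 4*(-23)) = (59*(-7) + 2208) + (-5 + 4*(-23)) = (-413 + 2208) + (-5 - 92) = 1795 - 97 = 1698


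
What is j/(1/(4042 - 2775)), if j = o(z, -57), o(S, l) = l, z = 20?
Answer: -72219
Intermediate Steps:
j = -57
j/(1/(4042 - 2775)) = -57/(1/(4042 - 2775)) = -57/(1/1267) = -57/1/1267 = -57*1267 = -72219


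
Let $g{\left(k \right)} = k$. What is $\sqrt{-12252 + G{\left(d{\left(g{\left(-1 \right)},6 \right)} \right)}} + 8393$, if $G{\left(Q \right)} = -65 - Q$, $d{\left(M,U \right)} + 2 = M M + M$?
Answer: $8393 + i \sqrt{12315} \approx 8393.0 + 110.97 i$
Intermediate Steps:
$d{\left(M,U \right)} = -2 + M + M^{2}$ ($d{\left(M,U \right)} = -2 + \left(M M + M\right) = -2 + \left(M^{2} + M\right) = -2 + \left(M + M^{2}\right) = -2 + M + M^{2}$)
$\sqrt{-12252 + G{\left(d{\left(g{\left(-1 \right)},6 \right)} \right)}} + 8393 = \sqrt{-12252 - 63} + 8393 = \sqrt{-12315} + 8393 = i \sqrt{12315} + 8393 = 8393 + i \sqrt{12315}$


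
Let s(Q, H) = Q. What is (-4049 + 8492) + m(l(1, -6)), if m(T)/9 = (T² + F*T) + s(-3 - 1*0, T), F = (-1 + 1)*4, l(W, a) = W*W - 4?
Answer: 4497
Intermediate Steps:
l(W, a) = -4 + W² (l(W, a) = W² - 4 = -4 + W²)
F = 0 (F = 0*4 = 0)
m(T) = -27 + 9*T² (m(T) = 9*((T² + 0*T) + (-3 - 1*0)) = 9*((T² + 0) + (-3 + 0)) = 9*(T² - 3) = 9*(-3 + T²) = -27 + 9*T²)
(-4049 + 8492) + m(l(1, -6)) = (-4049 + 8492) + (-27 + 9*(-4 + 1²)²) = 4443 + (-27 + 9*(-4 + 1)²) = 4443 + (-27 + 9*(-3)²) = 4443 + (-27 + 9*9) = 4443 + (-27 + 81) = 4443 + 54 = 4497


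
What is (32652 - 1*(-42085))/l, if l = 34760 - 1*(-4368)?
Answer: 74737/39128 ≈ 1.9101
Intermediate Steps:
l = 39128 (l = 34760 + 4368 = 39128)
(32652 - 1*(-42085))/l = (32652 - 1*(-42085))/39128 = (32652 + 42085)*(1/39128) = 74737*(1/39128) = 74737/39128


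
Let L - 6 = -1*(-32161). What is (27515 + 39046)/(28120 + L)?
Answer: 66561/60287 ≈ 1.1041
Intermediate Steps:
L = 32167 (L = 6 - 1*(-32161) = 6 + 32161 = 32167)
(27515 + 39046)/(28120 + L) = (27515 + 39046)/(28120 + 32167) = 66561/60287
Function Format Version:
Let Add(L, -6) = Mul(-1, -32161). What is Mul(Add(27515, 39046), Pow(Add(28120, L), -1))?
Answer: Rational(66561, 60287) ≈ 1.1041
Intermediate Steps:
L = 32167 (L = Add(6, Mul(-1, -32161)) = Add(6, 32161) = 32167)
Mul(Add(27515, 39046), Pow(Add(28120, L), -1)) = Mul(Add(27515, 39046), Pow(Add(28120, 32167), -1)) = Mul(66561, Pow(60287, -1)) = Mul(66561, Rational(1, 60287)) = Rational(66561, 60287)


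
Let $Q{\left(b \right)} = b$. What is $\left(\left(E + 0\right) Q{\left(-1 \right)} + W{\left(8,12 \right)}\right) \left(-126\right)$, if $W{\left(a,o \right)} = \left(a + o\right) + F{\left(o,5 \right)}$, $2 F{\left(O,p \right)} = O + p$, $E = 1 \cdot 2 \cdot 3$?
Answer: $-2835$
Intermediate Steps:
$E = 6$ ($E = 2 \cdot 3 = 6$)
$F{\left(O,p \right)} = \frac{O}{2} + \frac{p}{2}$ ($F{\left(O,p \right)} = \frac{O + p}{2} = \frac{O}{2} + \frac{p}{2}$)
$W{\left(a,o \right)} = \frac{5}{2} + a + \frac{3 o}{2}$ ($W{\left(a,o \right)} = \left(a + o\right) + \left(\frac{o}{2} + \frac{1}{2} \cdot 5\right) = \left(a + o\right) + \left(\frac{o}{2} + \frac{5}{2}\right) = \left(a + o\right) + \left(\frac{5}{2} + \frac{o}{2}\right) = \frac{5}{2} + a + \frac{3 o}{2}$)
$\left(\left(E + 0\right) Q{\left(-1 \right)} + W{\left(8,12 \right)}\right) \left(-126\right) = \left(\left(6 + 0\right) \left(-1\right) + \left(\frac{5}{2} + 8 + \frac{3}{2} \cdot 12\right)\right) \left(-126\right) = \left(6 \left(-1\right) + \left(\frac{5}{2} + 8 + 18\right)\right) \left(-126\right) = \left(-6 + \frac{57}{2}\right) \left(-126\right) = \frac{45}{2} \left(-126\right) = -2835$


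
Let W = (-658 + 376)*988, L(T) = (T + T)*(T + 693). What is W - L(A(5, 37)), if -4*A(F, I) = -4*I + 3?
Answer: -2651893/8 ≈ -3.3149e+5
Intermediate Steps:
A(F, I) = -¾ + I (A(F, I) = -(-4*I + 3)/4 = -(3 - 4*I)/4 = -¾ + I)
L(T) = 2*T*(693 + T) (L(T) = (2*T)*(693 + T) = 2*T*(693 + T))
W = -278616 (W = -282*988 = -278616)
W - L(A(5, 37)) = -278616 - 2*(-¾ + 37)*(693 + (-¾ + 37)) = -278616 - 2*145*(693 + 145/4)/4 = -278616 - 2*145*2917/(4*4) = -278616 - 1*422965/8 = -278616 - 422965/8 = -2651893/8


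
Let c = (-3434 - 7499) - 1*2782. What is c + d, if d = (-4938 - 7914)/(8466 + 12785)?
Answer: -291470317/21251 ≈ -13716.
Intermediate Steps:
c = -13715 (c = -10933 - 2782 = -13715)
d = -12852/21251 ≈ -0.60477
c + d = -13715 - 12852/21251 = -291470317/21251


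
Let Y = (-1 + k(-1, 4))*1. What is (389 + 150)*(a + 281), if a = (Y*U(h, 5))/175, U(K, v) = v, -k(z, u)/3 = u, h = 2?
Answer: 756294/5 ≈ 1.5126e+5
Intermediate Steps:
k(z, u) = -3*u
Y = -13 (Y = (-1 - 3*4)*1 = (-1 - 12)*1 = -13*1 = -13)
a = -13/35 (a = -13*5/175 = -65*1/175 = -13/35 ≈ -0.37143)
(389 + 150)*(a + 281) = (389 + 150)*(-13/35 + 281) = 539*(9822/35) = 756294/5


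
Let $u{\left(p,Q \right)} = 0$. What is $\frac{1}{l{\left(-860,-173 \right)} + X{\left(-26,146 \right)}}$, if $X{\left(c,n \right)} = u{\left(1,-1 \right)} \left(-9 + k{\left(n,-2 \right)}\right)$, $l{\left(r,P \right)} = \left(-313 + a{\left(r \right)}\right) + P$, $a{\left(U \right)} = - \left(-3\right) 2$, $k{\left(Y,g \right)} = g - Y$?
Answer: $- \frac{1}{480} \approx -0.0020833$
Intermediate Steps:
$a{\left(U \right)} = 6$ ($a{\left(U \right)} = \left(-1\right) \left(-6\right) = 6$)
$l{\left(r,P \right)} = -307 + P$ ($l{\left(r,P \right)} = \left(-313 + 6\right) + P = -307 + P$)
$X{\left(c,n \right)} = 0$ ($X{\left(c,n \right)} = 0 \left(-9 - \left(2 + n\right)\right) = 0 \left(-11 - n\right) = 0$)
$\frac{1}{l{\left(-860,-173 \right)} + X{\left(-26,146 \right)}} = \frac{1}{\left(-307 - 173\right) + 0} = \frac{1}{-480 + 0} = \frac{1}{-480} = - \frac{1}{480}$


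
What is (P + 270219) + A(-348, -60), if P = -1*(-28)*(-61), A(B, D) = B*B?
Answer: 389615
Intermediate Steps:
A(B, D) = B²
P = -1708 (P = 28*(-61) = -1708)
(P + 270219) + A(-348, -60) = (-1708 + 270219) + (-348)² = 268511 + 121104 = 389615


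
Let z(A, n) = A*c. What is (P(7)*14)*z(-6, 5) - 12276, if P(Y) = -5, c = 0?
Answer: -12276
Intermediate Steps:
z(A, n) = 0 (z(A, n) = A*0 = 0)
(P(7)*14)*z(-6, 5) - 12276 = -5*14*0 - 12276 = -70*0 - 12276 = 0 - 12276 = -12276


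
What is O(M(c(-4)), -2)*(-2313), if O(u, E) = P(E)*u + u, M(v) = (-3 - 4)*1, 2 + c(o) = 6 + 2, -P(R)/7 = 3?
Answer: -323820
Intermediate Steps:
P(R) = -21 (P(R) = -7*3 = -21)
c(o) = 6 (c(o) = -2 + (6 + 2) = -2 + 8 = 6)
M(v) = -7 (M(v) = -7*1 = -7)
O(u, E) = -20*u (O(u, E) = -21*u + u = -20*u)
O(M(c(-4)), -2)*(-2313) = -20*(-7)*(-2313) = 140*(-2313) = -323820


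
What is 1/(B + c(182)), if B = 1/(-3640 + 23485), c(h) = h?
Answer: 19845/3611791 ≈ 0.0054945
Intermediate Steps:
B = 1/19845 ≈ 5.0391e-5
1/(B + c(182)) = 1/(1/19845 + 182) = 1/(3611791/19845) = 19845/3611791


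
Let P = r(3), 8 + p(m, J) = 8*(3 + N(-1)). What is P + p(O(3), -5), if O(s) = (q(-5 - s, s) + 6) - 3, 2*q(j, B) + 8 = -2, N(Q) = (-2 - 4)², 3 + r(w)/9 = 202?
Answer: 2095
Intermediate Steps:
r(w) = 1791 (r(w) = -27 + 9*202 = -27 + 1818 = 1791)
N(Q) = 36 (N(Q) = (-6)² = 36)
q(j, B) = -5 (q(j, B) = -4 + (½)*(-2) = -4 - 1 = -5)
O(s) = -2 (O(s) = (-5 + 6) - 3 = 1 - 3 = -2)
p(m, J) = 304 (p(m, J) = -8 + 8*(3 + 36) = -8 + 8*39 = -8 + 312 = 304)
P = 1791
P + p(O(3), -5) = 1791 + 304 = 2095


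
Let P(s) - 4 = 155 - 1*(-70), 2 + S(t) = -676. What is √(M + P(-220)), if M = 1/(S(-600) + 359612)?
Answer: √29502898504458/358934 ≈ 15.133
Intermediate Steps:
S(t) = -678 (S(t) = -2 - 676 = -678)
P(s) = 229 (P(s) = 4 + (155 - 1*(-70)) = 4 + (155 + 70) = 4 + 225 = 229)
M = 1/358934 (M = 1/(-678 + 359612) = 1/358934 ≈ 2.7860e-6)
√(M + P(-220)) = √(1/358934 + 229) = √(82195887/358934) = √29502898504458/358934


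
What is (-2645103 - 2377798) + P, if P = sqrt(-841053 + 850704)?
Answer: -5022901 + sqrt(9651) ≈ -5.0228e+6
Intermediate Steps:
P = sqrt(9651) ≈ 98.240
(-2645103 - 2377798) + P = (-2645103 - 2377798) + sqrt(9651) = -5022901 + sqrt(9651)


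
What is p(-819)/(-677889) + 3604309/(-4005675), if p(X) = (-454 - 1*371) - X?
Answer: -90492495913/100570482225 ≈ -0.89979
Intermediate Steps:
p(X) = -825 - X (p(X) = (-454 - 371) - X = -825 - X)
p(-819)/(-677889) + 3604309/(-4005675) = (-825 - 1*(-819))/(-677889) + 3604309/(-4005675) = (-825 + 819)*(-1/677889) + 3604309*(-1/4005675) = -6*(-1/677889) - 3604309/4005675 = 2/225963 - 3604309/4005675 = -90492495913/100570482225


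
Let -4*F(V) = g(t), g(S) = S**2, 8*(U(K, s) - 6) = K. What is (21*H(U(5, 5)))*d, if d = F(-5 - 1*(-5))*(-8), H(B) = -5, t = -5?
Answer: -5250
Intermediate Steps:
U(K, s) = 6 + K/8
F(V) = -25/4 (F(V) = -1/4*(-5)**2 = -1/4*25 = -25/4)
d = 50 (d = -25/4*(-8) = 50)
(21*H(U(5, 5)))*d = (21*(-5))*50 = -105*50 = -5250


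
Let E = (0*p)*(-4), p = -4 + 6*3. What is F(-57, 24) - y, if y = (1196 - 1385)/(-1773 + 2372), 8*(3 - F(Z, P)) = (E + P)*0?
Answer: 1986/599 ≈ 3.3155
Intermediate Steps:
p = 14 (p = -4 + 18 = 14)
E = 0 (E = (0*14)*(-4) = 0*(-4) = 0)
F(Z, P) = 3 (F(Z, P) = 3 - (0 + P)*0/8 = 3 - P*0/8 = 3 - ⅛*0 = 3 + 0 = 3)
y = -189/599 ≈ -0.31553
F(-57, 24) - y = 3 - 1*(-189/599) = 3 + 189/599 = 1986/599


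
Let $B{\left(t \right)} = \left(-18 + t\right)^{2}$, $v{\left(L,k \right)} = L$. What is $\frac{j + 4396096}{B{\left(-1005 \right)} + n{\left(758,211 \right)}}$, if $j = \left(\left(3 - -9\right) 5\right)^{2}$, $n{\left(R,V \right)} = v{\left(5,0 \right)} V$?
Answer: $\frac{274981}{65474} \approx 4.1999$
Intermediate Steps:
$n{\left(R,V \right)} = 5 V$
$j = 3600$ ($j = \left(\left(3 + 9\right) 5\right)^{2} = \left(12 \cdot 5\right)^{2} = 60^{2} = 3600$)
$\frac{j + 4396096}{B{\left(-1005 \right)} + n{\left(758,211 \right)}} = \frac{3600 + 4396096}{\left(-18 - 1005\right)^{2} + 5 \cdot 211} = \frac{4399696}{\left(-1023\right)^{2} + 1055} = \frac{4399696}{1046529 + 1055} = \frac{4399696}{1047584} = 4399696 \cdot \frac{1}{1047584} = \frac{274981}{65474}$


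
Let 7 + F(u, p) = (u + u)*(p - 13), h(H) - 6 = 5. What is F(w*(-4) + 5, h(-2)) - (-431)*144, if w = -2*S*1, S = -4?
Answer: 62165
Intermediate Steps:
h(H) = 11 (h(H) = 6 + 5 = 11)
w = 8 (w = -2*(-4)*1 = 8*1 = 8)
F(u, p) = -7 + 2*u*(-13 + p) (F(u, p) = -7 + (u + u)*(p - 13) = -7 + (2*u)*(-13 + p) = -7 + 2*u*(-13 + p))
F(w*(-4) + 5, h(-2)) - (-431)*144 = (-7 - 26*(8*(-4) + 5) + 2*11*(8*(-4) + 5)) - (-431)*144 = (-7 - 26*(-32 + 5) + 2*11*(-32 + 5)) - 431*(-144) = (-7 - 26*(-27) + 2*11*(-27)) + 62064 = (-7 + 702 - 594) + 62064 = 101 + 62064 = 62165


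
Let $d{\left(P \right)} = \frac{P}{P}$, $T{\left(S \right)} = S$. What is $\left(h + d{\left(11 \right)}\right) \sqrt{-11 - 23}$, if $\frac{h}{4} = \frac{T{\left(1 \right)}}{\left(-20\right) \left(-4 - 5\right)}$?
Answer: $\frac{46 i \sqrt{34}}{45} \approx 5.9605 i$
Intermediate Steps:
$d{\left(P \right)} = 1$
$h = \frac{1}{45}$ ($h = 4 \cdot 1 \frac{1}{\left(-20\right) \left(-4 - 5\right)} = 4 \cdot 1 \frac{1}{\left(-20\right) \left(-9\right)} = 4 \cdot 1 \cdot \frac{1}{180} = 4 \cdot \frac{1}{180} = \frac{1}{45} \approx 0.022222$)
$\left(h + d{\left(11 \right)}\right) \sqrt{-11 - 23} = \left(\frac{1}{45} + 1\right) \sqrt{-11 - 23} = \frac{46 \sqrt{-34}}{45} = \frac{46 i \sqrt{34}}{45}$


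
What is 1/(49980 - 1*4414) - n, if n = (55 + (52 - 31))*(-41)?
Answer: 141983657/45566 ≈ 3116.0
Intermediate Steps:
n = -3116 (n = (55 + 21)*(-41) = 76*(-41) = -3116)
1/(49980 - 1*4414) - n = 1/(49980 - 1*4414) - 1*(-3116) = 1/(49980 - 4414) + 3116 = 1/45566 + 3116 = 141983657/45566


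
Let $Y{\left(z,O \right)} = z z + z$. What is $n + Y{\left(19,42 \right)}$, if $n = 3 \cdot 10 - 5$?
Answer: $405$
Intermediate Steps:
$Y{\left(z,O \right)} = z + z^{2}$ ($Y{\left(z,O \right)} = z^{2} + z = z + z^{2}$)
$n = 25$ ($n = 30 - 5 = 25$)
$n + Y{\left(19,42 \right)} = 25 + 19 \left(1 + 19\right) = 25 + 19 \cdot 20 = 25 + 380 = 405$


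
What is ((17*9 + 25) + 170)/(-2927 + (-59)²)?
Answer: 174/277 ≈ 0.62816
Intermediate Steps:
((17*9 + 25) + 170)/(-2927 + (-59)²) = ((153 + 25) + 170)/(-2927 + 3481) = (178 + 170)/554 = 348*(1/554) = 174/277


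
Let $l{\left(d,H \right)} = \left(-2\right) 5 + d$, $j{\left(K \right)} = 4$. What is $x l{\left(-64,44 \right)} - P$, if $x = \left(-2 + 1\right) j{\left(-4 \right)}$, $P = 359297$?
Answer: $-359001$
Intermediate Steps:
$x = -4$ ($x = \left(-2 + 1\right) 4 = \left(-1\right) 4 = -4$)
$l{\left(d,H \right)} = -10 + d$
$x l{\left(-64,44 \right)} - P = - 4 \left(-10 - 64\right) - 359297 = \left(-4\right) \left(-74\right) - 359297 = 296 - 359297 = -359001$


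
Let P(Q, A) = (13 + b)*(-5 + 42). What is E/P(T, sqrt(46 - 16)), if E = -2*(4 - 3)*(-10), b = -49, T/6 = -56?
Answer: -5/333 ≈ -0.015015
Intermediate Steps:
T = -336 (T = 6*(-56) = -336)
P(Q, A) = -1332 (P(Q, A) = (13 - 49)*(-5 + 42) = -36*37 = -1332)
E = 20 (E = -2*1*(-10) = -2*(-10) = 20)
E/P(T, sqrt(46 - 16)) = 20/(-1332) = 20*(-1/1332) = -5/333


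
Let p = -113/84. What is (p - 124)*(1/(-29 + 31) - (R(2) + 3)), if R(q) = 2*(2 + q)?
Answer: 10529/8 ≈ 1316.1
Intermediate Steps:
R(q) = 4 + 2*q
p = -113/84 (p = -113*1/84 = -113/84 ≈ -1.3452)
(p - 124)*(1/(-29 + 31) - (R(2) + 3)) = (-113/84 - 124)*(1/(-29 + 31) - ((4 + 2*2) + 3)) = -10529*(1/2 - ((4 + 4) + 3))/84 = -10529*(1/2 - (8 + 3))/84 = -10529*(1/2 - 1*11)/84 = -10529*(1/2 - 11)/84 = -10529/84*(-21/2) = 10529/8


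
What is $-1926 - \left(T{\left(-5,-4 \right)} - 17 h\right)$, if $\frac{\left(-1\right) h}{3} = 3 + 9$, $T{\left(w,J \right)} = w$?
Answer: $-2533$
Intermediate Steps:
$h = -36$ ($h = - 3 \left(3 + 9\right) = \left(-3\right) 12 = -36$)
$-1926 - \left(T{\left(-5,-4 \right)} - 17 h\right) = -1926 - \left(-5 - -612\right) = -1926 - \left(-5 + 612\right) = -1926 - 607 = -2533$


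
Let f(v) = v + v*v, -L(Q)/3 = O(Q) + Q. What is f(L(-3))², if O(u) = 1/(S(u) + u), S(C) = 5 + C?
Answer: 24336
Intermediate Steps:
O(u) = 1/(5 + 2*u) (O(u) = 1/((5 + u) + u) = 1/(5 + 2*u))
L(Q) = -3*Q - 3/(5 + 2*Q) (L(Q) = -3*(1/(5 + 2*Q) + Q) = -3*(Q + 1/(5 + 2*Q)) = -3*Q - 3/(5 + 2*Q))
f(v) = v + v²
f(L(-3))² = ((3*(-1 - 1*(-3)*(5 + 2*(-3)))/(5 + 2*(-3)))*(1 + 3*(-1 - 1*(-3)*(5 + 2*(-3)))/(5 + 2*(-3))))² = ((3*(-1 - 1*(-3)*(5 - 6))/(5 - 6))*(1 + 3*(-1 - 1*(-3)*(5 - 6))/(5 - 6)))² = ((3*(-1 - 1*(-3)*(-1))/(-1))*(1 + 3*(-1 - 1*(-3)*(-1))/(-1)))² = ((3*(-1)*(-1 - 3))*(1 + 3*(-1)*(-1 - 3)))² = ((3*(-1)*(-4))*(1 + 3*(-1)*(-4)))² = (12*(1 + 12))² = (12*13)² = 156² = 24336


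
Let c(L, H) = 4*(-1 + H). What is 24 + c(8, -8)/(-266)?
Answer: 3210/133 ≈ 24.135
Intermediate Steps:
c(L, H) = -4 + 4*H
24 + c(8, -8)/(-266) = 24 + (-4 + 4*(-8))/(-266) = 24 - (-4 - 32)/266 = 24 - 1/266*(-36) = 24 + 18/133 = 3210/133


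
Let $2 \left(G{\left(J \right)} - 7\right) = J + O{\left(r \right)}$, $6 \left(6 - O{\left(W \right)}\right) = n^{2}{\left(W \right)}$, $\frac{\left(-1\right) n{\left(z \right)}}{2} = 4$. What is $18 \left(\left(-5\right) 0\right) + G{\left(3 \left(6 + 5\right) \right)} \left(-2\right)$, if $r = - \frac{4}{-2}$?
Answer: $- \frac{127}{3} \approx -42.333$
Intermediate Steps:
$r = 2$ ($r = \left(-4\right) \left(- \frac{1}{2}\right) = 2$)
$n{\left(z \right)} = -8$ ($n{\left(z \right)} = \left(-2\right) 4 = -8$)
$O{\left(W \right)} = - \frac{14}{3}$ ($O{\left(W \right)} = 6 - \frac{\left(-8\right)^{2}}{6} = 6 - \frac{32}{3} = - \frac{14}{3}$)
$G{\left(J \right)} = \frac{14}{3} + \frac{J}{2}$ ($G{\left(J \right)} = 7 + \frac{J - \frac{14}{3}}{2} = 7 + \frac{- \frac{14}{3} + J}{2} = 7 + \left(- \frac{7}{3} + \frac{J}{2}\right) = \frac{14}{3} + \frac{J}{2}$)
$18 \left(\left(-5\right) 0\right) + G{\left(3 \left(6 + 5\right) \right)} \left(-2\right) = 18 \left(\left(-5\right) 0\right) + \left(\frac{14}{3} + \frac{3 \left(6 + 5\right)}{2}\right) \left(-2\right) = 18 \cdot 0 + \left(\frac{14}{3} + \frac{3 \cdot 11}{2}\right) \left(-2\right) = 0 + \left(\frac{14}{3} + \frac{1}{2} \cdot 33\right) \left(-2\right) = 0 + \left(\frac{14}{3} + \frac{33}{2}\right) \left(-2\right) = 0 + \frac{127}{6} \left(-2\right) = 0 - \frac{127}{3} = - \frac{127}{3}$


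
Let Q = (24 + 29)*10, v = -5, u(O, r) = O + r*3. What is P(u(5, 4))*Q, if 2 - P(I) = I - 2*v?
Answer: -13250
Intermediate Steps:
u(O, r) = O + 3*r
Q = 530 (Q = 53*10 = 530)
P(I) = -8 - I (P(I) = 2 - (I - 2*(-5)) = 2 - (I + 10) = 2 - (10 + I) = 2 + (-10 - I) = -8 - I)
P(u(5, 4))*Q = (-8 - (5 + 3*4))*530 = (-8 - (5 + 12))*530 = (-8 - 1*17)*530 = (-8 - 17)*530 = -25*530 = -13250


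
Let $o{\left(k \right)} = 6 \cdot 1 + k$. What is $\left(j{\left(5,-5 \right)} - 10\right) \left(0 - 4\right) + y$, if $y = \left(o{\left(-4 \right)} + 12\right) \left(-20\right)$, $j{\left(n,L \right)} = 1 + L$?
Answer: $-224$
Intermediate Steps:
$o{\left(k \right)} = 6 + k$
$y = -280$ ($y = \left(\left(6 - 4\right) + 12\right) \left(-20\right) = \left(2 + 12\right) \left(-20\right) = 14 \left(-20\right) = -280$)
$\left(j{\left(5,-5 \right)} - 10\right) \left(0 - 4\right) + y = \left(\left(1 - 5\right) - 10\right) \left(0 - 4\right) - 280 = \left(-4 - 10\right) \left(0 - 4\right) - 280 = \left(-14\right) \left(-4\right) - 280 = 56 - 280 = -224$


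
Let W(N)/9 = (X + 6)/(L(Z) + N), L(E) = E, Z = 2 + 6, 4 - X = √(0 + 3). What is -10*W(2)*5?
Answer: -450 + 45*√3 ≈ -372.06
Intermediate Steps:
X = 4 - √3 (X = 4 - √(0 + 3) = 4 - √3 ≈ 2.2679)
Z = 8
W(N) = 9*(10 - √3)/(8 + N) (W(N) = 9*(((4 - √3) + 6)/(8 + N)) = 9*((10 - √3)/(8 + N)) = 9*(10 - √3)/(8 + N))
-10*W(2)*5 = -90*(10 - √3)/(8 + 2)*5 = -90*(10 - √3)/10*5 = -10*(9 - 9*√3/10)*5 = (-90 + 9*√3)*5 = -450 + 45*√3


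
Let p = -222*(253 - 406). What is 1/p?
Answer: 1/33966 ≈ 2.9441e-5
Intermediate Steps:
p = 33966 (p = -222*(-153) = 33966)
1/p = 1/33966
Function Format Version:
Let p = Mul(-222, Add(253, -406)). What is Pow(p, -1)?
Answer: Rational(1, 33966) ≈ 2.9441e-5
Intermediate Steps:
p = 33966 (p = Mul(-222, -153) = 33966)
Pow(p, -1) = Pow(33966, -1) = Rational(1, 33966)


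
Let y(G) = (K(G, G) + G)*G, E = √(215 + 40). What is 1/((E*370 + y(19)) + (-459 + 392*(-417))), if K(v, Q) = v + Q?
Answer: -2714/441365935 - 37*√255/2648195610 ≈ -6.3722e-6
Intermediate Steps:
K(v, Q) = Q + v
E = √255 ≈ 15.969
y(G) = 3*G² (y(G) = ((G + G) + G)*G = (2*G + G)*G = (3*G)*G = 3*G²)
1/((E*370 + y(19)) + (-459 + 392*(-417))) = 1/((√255*370 + 3*19²) + (-459 + 392*(-417))) = 1/((370*√255 + 3*361) + (-459 - 163464)) = 1/((370*√255 + 1083) - 163923) = 1/((1083 + 370*√255) - 163923) = 1/(-162840 + 370*√255)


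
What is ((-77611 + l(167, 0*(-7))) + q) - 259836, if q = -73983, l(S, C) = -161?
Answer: -411591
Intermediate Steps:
((-77611 + l(167, 0*(-7))) + q) - 259836 = ((-77611 - 161) - 73983) - 259836 = (-77772 - 73983) - 259836 = -151755 - 259836 = -411591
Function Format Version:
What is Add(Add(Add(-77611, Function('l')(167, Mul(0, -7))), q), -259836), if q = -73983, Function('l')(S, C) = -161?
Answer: -411591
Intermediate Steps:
Add(Add(Add(-77611, Function('l')(167, Mul(0, -7))), q), -259836) = Add(Add(Add(-77611, -161), -73983), -259836) = Add(Add(-77772, -73983), -259836) = Add(-151755, -259836) = -411591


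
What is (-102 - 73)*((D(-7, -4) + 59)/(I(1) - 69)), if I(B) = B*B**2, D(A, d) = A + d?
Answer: 2100/17 ≈ 123.53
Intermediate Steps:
I(B) = B**3
(-102 - 73)*((D(-7, -4) + 59)/(I(1) - 69)) = (-102 - 73)*(((-7 - 4) + 59)/(1**3 - 69)) = -175*(-11 + 59)/(1 - 69) = -8400/(-68) = -8400*(-1)/68 = -175*(-12/17) = 2100/17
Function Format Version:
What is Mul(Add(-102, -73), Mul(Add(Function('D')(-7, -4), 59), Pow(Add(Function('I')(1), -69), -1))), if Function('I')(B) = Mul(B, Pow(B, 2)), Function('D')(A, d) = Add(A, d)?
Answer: Rational(2100, 17) ≈ 123.53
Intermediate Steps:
Function('I')(B) = Pow(B, 3)
Mul(Add(-102, -73), Mul(Add(Function('D')(-7, -4), 59), Pow(Add(Function('I')(1), -69), -1))) = Mul(Add(-102, -73), Mul(Add(Add(-7, -4), 59), Pow(Add(Pow(1, 3), -69), -1))) = Mul(-175, Mul(Add(-11, 59), Pow(Add(1, -69), -1))) = Mul(-175, Mul(48, Pow(-68, -1))) = Mul(-175, Mul(48, Rational(-1, 68))) = Mul(-175, Rational(-12, 17)) = Rational(2100, 17)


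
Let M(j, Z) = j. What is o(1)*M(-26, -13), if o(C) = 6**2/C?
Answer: -936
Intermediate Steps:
o(C) = 36/C
o(1)*M(-26, -13) = (36/1)*(-26) = (36*1)*(-26) = 36*(-26) = -936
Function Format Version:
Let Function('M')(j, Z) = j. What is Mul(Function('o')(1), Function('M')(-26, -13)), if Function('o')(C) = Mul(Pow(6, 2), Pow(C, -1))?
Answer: -936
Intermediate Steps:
Function('o')(C) = Mul(36, Pow(C, -1))
Mul(Function('o')(1), Function('M')(-26, -13)) = Mul(Mul(36, Pow(1, -1)), -26) = Mul(Mul(36, 1), -26) = Mul(36, -26) = -936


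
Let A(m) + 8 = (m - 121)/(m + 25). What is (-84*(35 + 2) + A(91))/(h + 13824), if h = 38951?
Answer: -180743/3060950 ≈ -0.059048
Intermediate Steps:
A(m) = -8 + (-121 + m)/(25 + m) (A(m) = -8 + (m - 121)/(m + 25) = -8 + (-121 + m)/(25 + m))
(-84*(35 + 2) + A(91))/(h + 13824) = (-84*(35 + 2) + (-321 - 7*91)/(25 + 91))/(38951 + 13824) = (-84*37 + (-321 - 637)/116)/52775 = (-3108 + (1/116)*(-958))*(1/52775) = (-3108 - 479/58)*(1/52775) = -180743/58*1/52775 = -180743/3060950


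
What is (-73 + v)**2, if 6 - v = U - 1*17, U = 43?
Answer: 8649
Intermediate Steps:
v = -20 (v = 6 - (43 - 1*17) = 6 - (43 - 17) = 6 - 1*26 = 6 - 26 = -20)
(-73 + v)**2 = (-73 - 20)**2 = (-93)**2 = 8649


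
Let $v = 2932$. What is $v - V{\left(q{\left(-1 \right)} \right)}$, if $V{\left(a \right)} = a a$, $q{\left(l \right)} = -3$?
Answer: $2923$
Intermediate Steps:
$V{\left(a \right)} = a^{2}$
$v - V{\left(q{\left(-1 \right)} \right)} = 2932 - \left(-3\right)^{2} = 2932 - 9 = 2923$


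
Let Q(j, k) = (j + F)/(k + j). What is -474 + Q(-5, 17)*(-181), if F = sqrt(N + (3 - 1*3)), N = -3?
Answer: -4783/12 - 181*I*sqrt(3)/12 ≈ -398.58 - 26.125*I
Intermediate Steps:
F = I*sqrt(3) (F = sqrt(-3 + (3 - 1*3)) = sqrt(-3 + (3 - 3)) = sqrt(-3 + 0) = sqrt(-3) = I*sqrt(3) ≈ 1.732*I)
Q(j, k) = (j + I*sqrt(3))/(j + k) (Q(j, k) = (j + I*sqrt(3))/(k + j) = (j + I*sqrt(3))/(j + k))
-474 + Q(-5, 17)*(-181) = -474 + ((-5 + I*sqrt(3))/(-5 + 17))*(-181) = -474 + ((-5 + I*sqrt(3))/12)*(-181) = -474 + (-5/12 + I*sqrt(3)/12)*(-181) = -474 + (905/12 - 181*I*sqrt(3)/12) = -4783/12 - 181*I*sqrt(3)/12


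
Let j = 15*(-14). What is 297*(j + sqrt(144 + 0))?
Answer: -58806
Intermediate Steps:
j = -210
297*(j + sqrt(144 + 0)) = 297*(-210 + sqrt(144 + 0)) = 297*(-210 + sqrt(144)) = 297*(-210 + 12) = 297*(-198) = -58806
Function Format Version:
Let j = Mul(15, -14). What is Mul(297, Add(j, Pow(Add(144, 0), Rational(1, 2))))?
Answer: -58806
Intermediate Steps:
j = -210
Mul(297, Add(j, Pow(Add(144, 0), Rational(1, 2)))) = Mul(297, Add(-210, Pow(Add(144, 0), Rational(1, 2)))) = Mul(297, Add(-210, Pow(144, Rational(1, 2)))) = Mul(297, Add(-210, 12)) = Mul(297, -198) = -58806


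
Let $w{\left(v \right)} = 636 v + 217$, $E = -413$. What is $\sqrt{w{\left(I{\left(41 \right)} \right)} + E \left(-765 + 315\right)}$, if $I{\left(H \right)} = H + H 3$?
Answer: $\sqrt{290371} \approx 538.86$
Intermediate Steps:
$I{\left(H \right)} = 4 H$ ($I{\left(H \right)} = H + 3 H = 4 H$)
$w{\left(v \right)} = 217 + 636 v$
$\sqrt{w{\left(I{\left(41 \right)} \right)} + E \left(-765 + 315\right)} = \sqrt{\left(217 + 636 \cdot 4 \cdot 41\right) - 413 \left(-765 + 315\right)} = \sqrt{\left(217 + 636 \cdot 164\right) - -185850} = \sqrt{\left(217 + 104304\right) + 185850} = \sqrt{104521 + 185850} = \sqrt{290371}$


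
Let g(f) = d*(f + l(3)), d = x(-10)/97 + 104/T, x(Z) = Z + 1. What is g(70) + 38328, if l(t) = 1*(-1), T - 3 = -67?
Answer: 29650551/776 ≈ 38210.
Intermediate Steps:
T = -64 (T = 3 - 67 = -64)
l(t) = -1
x(Z) = 1 + Z
d = -1333/776 (d = (1 - 10)/97 + 104/(-64) = -9*1/97 + 104*(-1/64) = -9/97 - 13/8 = -1333/776 ≈ -1.7178)
g(f) = 1333/776 - 1333*f/776 (g(f) = -1333*(f - 1)/776 = -1333*(-1 + f)/776 = 1333/776 - 1333*f/776)
g(70) + 38328 = (1333/776 - 1333/776*70) + 38328 = (1333/776 - 46655/388) + 38328 = -91977/776 + 38328 = 29650551/776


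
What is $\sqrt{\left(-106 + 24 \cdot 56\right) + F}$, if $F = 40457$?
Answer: $\sqrt{41695} \approx 204.19$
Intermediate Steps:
$\sqrt{\left(-106 + 24 \cdot 56\right) + F} = \sqrt{\left(-106 + 24 \cdot 56\right) + 40457} = \sqrt{\left(-106 + 1344\right) + 40457} = \sqrt{1238 + 40457} = \sqrt{41695}$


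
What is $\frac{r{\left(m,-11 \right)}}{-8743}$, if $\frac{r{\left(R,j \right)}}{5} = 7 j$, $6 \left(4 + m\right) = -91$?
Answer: $\frac{55}{1249} \approx 0.044035$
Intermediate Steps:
$m = - \frac{115}{6}$ ($m = -4 + \frac{1}{6} \left(-91\right) = -4 - \frac{91}{6} = - \frac{115}{6} \approx -19.167$)
$r{\left(R,j \right)} = 35 j$ ($r{\left(R,j \right)} = 5 \cdot 7 j = 35 j$)
$\frac{r{\left(m,-11 \right)}}{-8743} = \frac{35 \left(-11\right)}{-8743} = \left(-385\right) \left(- \frac{1}{8743}\right) = \frac{55}{1249}$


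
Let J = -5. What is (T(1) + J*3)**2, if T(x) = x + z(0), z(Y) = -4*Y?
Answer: 196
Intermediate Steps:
T(x) = x (T(x) = x - 4*0 = x + 0 = x)
(T(1) + J*3)**2 = (1 - 5*3)**2 = (1 - 15)**2 = (-14)**2 = 196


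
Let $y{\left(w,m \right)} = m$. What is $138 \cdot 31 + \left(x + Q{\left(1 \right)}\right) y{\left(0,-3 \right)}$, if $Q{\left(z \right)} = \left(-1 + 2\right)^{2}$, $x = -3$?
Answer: $4284$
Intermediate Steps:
$Q{\left(z \right)} = 1$ ($Q{\left(z \right)} = 1^{2} = 1$)
$138 \cdot 31 + \left(x + Q{\left(1 \right)}\right) y{\left(0,-3 \right)} = 138 \cdot 31 + \left(-3 + 1\right) \left(-3\right) = 4278 - -6 = 4278 + 6 = 4284$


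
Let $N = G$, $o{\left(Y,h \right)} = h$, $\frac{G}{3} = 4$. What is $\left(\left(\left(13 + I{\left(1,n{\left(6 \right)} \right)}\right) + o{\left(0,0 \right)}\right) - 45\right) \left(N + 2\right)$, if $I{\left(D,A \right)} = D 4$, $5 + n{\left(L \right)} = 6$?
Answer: $-392$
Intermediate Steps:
$G = 12$ ($G = 3 \cdot 4 = 12$)
$n{\left(L \right)} = 1$ ($n{\left(L \right)} = -5 + 6 = 1$)
$N = 12$
$I{\left(D,A \right)} = 4 D$
$\left(\left(\left(13 + I{\left(1,n{\left(6 \right)} \right)}\right) + o{\left(0,0 \right)}\right) - 45\right) \left(N + 2\right) = \left(\left(\left(13 + 4 \cdot 1\right) + 0\right) - 45\right) \left(12 + 2\right) = \left(\left(\left(13 + 4\right) + 0\right) - 45\right) 14 = \left(\left(17 + 0\right) - 45\right) 14 = \left(17 - 45\right) 14 = \left(-28\right) 14 = -392$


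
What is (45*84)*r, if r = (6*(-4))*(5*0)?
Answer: 0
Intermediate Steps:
r = 0 (r = -24*0 = 0)
(45*84)*r = (45*84)*0 = 3780*0 = 0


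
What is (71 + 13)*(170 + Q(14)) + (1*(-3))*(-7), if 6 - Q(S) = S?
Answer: 13629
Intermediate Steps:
Q(S) = 6 - S
(71 + 13)*(170 + Q(14)) + (1*(-3))*(-7) = (71 + 13)*(170 + (6 - 1*14)) + (1*(-3))*(-7) = 84*(170 + (6 - 14)) - 3*(-7) = 84*(170 - 8) + 21 = 84*162 + 21 = 13608 + 21 = 13629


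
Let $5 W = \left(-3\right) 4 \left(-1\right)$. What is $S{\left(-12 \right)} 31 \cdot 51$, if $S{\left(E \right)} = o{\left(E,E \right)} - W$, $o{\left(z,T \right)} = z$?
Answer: $- \frac{113832}{5} \approx -22766.0$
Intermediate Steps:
$W = \frac{12}{5}$ ($W = \frac{\left(-3\right) 4 \left(-1\right)}{5} = \frac{\left(-12\right) \left(-1\right)}{5} = \frac{1}{5} \cdot 12 = \frac{12}{5} \approx 2.4$)
$S{\left(E \right)} = - \frac{12}{5} + E$ ($S{\left(E \right)} = E - \frac{12}{5} = - \frac{12}{5} + E$)
$S{\left(-12 \right)} 31 \cdot 51 = \left(- \frac{12}{5} - 12\right) 31 \cdot 51 = \left(- \frac{72}{5}\right) 31 \cdot 51 = \left(- \frac{2232}{5}\right) 51 = - \frac{113832}{5}$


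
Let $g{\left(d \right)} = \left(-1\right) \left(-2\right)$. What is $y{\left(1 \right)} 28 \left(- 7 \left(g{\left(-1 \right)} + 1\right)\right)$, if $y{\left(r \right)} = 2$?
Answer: $-1176$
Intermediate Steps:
$g{\left(d \right)} = 2$
$y{\left(1 \right)} 28 \left(- 7 \left(g{\left(-1 \right)} + 1\right)\right) = 2 \cdot 28 \left(- 7 \left(2 + 1\right)\right) = 56 \left(\left(-7\right) 3\right) = 56 \left(-21\right) = -1176$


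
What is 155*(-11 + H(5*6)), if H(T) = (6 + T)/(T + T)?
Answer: -1612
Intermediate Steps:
H(T) = (6 + T)/(2*T) (H(T) = (6 + T)/((2*T)) = (6 + T)*(1/(2*T)) = (6 + T)/(2*T))
155*(-11 + H(5*6)) = 155*(-11 + (6 + 5*6)/(2*((5*6)))) = 155*(-11 + (1/2)*(6 + 30)/30) = 155*(-11 + (1/2)*(1/30)*36) = 155*(-11 + 3/5) = 155*(-52/5) = -1612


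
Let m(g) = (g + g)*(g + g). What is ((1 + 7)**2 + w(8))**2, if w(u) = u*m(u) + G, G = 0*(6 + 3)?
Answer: 4460544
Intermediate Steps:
G = 0 (G = 0*9 = 0)
m(g) = 4*g**2 (m(g) = (2*g)*(2*g) = 4*g**2)
w(u) = 4*u**3 (w(u) = u*(4*u**2) + 0 = 4*u**3 + 0 = 4*u**3)
((1 + 7)**2 + w(8))**2 = ((1 + 7)**2 + 4*8**3)**2 = (8**2 + 4*512)**2 = (64 + 2048)**2 = 2112**2 = 4460544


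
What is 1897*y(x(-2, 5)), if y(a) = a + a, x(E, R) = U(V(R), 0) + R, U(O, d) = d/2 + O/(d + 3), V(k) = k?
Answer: 75880/3 ≈ 25293.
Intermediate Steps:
U(O, d) = d/2 + O/(3 + d) (U(O, d) = d*(1/2) + O/(3 + d) = d/2 + O/(3 + d))
x(E, R) = 4*R/3 (x(E, R) = (0**2 + 2*R + 3*0)/(2*(3 + 0)) + R = (1/2)*(0 + 2*R + 0)/3 + R = (1/2)*(1/3)*(2*R) + R = R/3 + R = 4*R/3)
y(a) = 2*a
1897*y(x(-2, 5)) = 1897*(2*((4/3)*5)) = 1897*(2*(20/3)) = 1897*(40/3) = 75880/3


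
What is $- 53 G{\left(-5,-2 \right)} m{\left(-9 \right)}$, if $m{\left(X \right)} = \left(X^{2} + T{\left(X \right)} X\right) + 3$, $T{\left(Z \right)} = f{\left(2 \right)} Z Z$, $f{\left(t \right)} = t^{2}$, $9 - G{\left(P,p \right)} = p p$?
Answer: $750480$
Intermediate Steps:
$G{\left(P,p \right)} = 9 - p^{2}$ ($G{\left(P,p \right)} = 9 - p p = 9 - p^{2}$)
$T{\left(Z \right)} = 4 Z^{2}$ ($T{\left(Z \right)} = 2^{2} Z Z = 4 Z Z = 4 Z^{2}$)
$m{\left(X \right)} = 3 + X^{2} + 4 X^{3}$ ($m{\left(X \right)} = \left(X^{2} + 4 X^{2} X\right) + 3 = \left(X^{2} + 4 X^{3}\right) + 3 = 3 + X^{2} + 4 X^{3}$)
$- 53 G{\left(-5,-2 \right)} m{\left(-9 \right)} = - 53 \left(9 - \left(-2\right)^{2}\right) \left(3 + \left(-9\right)^{2} + 4 \left(-9\right)^{3}\right) = - 53 \left(9 - 4\right) \left(3 + 81 + 4 \left(-729\right)\right) = - 53 \left(9 - 4\right) \left(3 + 81 - 2916\right) = \left(-53\right) 5 \left(-2832\right) = \left(-265\right) \left(-2832\right) = 750480$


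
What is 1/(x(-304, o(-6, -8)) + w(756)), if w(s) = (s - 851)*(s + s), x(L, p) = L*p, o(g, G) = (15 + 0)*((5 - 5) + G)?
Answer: -1/107160 ≈ -9.3318e-6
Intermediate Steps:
o(g, G) = 15*G (o(g, G) = 15*(0 + G) = 15*G)
w(s) = 2*s*(-851 + s) (w(s) = (-851 + s)*(2*s) = 2*s*(-851 + s))
1/(x(-304, o(-6, -8)) + w(756)) = 1/(-4560*(-8) + 2*756*(-851 + 756)) = 1/(-304*(-120) + 2*756*(-95)) = 1/(36480 - 143640) = 1/(-107160) = -1/107160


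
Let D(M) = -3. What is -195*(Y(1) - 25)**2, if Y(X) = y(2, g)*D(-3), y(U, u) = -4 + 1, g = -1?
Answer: -49920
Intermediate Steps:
y(U, u) = -3
Y(X) = 9 (Y(X) = -3*(-3) = 9)
-195*(Y(1) - 25)**2 = -195*(9 - 25)**2 = -195*(-16)**2 = -195*256 = -49920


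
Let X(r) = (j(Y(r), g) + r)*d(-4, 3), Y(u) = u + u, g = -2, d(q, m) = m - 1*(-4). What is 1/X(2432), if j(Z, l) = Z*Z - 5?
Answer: 1/165626461 ≈ 6.0377e-9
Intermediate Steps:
d(q, m) = 4 + m (d(q, m) = m + 4 = 4 + m)
Y(u) = 2*u
j(Z, l) = -5 + Z² (j(Z, l) = Z² - 5 = -5 + Z²)
X(r) = -35 + 7*r + 28*r² (X(r) = ((-5 + (2*r)²) + r)*(4 + 3) = ((-5 + 4*r²) + r)*7 = (-5 + r + 4*r²)*7 = -35 + 7*r + 28*r²)
1/X(2432) = 1/(-35 + 7*2432 + 28*2432²) = 1/(-35 + 17024 + 28*5914624) = 1/(-35 + 17024 + 165609472) = 1/165626461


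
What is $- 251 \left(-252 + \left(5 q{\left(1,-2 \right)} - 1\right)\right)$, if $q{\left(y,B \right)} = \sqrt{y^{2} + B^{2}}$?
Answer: $63503 - 1255 \sqrt{5} \approx 60697.0$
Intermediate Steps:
$q{\left(y,B \right)} = \sqrt{B^{2} + y^{2}}$
$- 251 \left(-252 + \left(5 q{\left(1,-2 \right)} - 1\right)\right) = - 251 \left(-252 + \left(5 \sqrt{\left(-2\right)^{2} + 1^{2}} - 1\right)\right) = - 251 \left(-252 - \left(1 - 5 \sqrt{4 + 1}\right)\right) = - 251 \left(-252 - \left(1 - 5 \sqrt{5}\right)\right) = - 251 \left(-253 + 5 \sqrt{5}\right) = 63503 - 1255 \sqrt{5}$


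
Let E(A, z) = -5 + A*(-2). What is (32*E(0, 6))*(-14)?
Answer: 2240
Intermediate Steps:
E(A, z) = -5 - 2*A
(32*E(0, 6))*(-14) = (32*(-5 - 2*0))*(-14) = (32*(-5 + 0))*(-14) = (32*(-5))*(-14) = -160*(-14) = 2240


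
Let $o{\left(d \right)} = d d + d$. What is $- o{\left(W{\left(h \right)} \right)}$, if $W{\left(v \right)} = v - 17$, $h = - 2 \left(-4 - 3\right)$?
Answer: $-6$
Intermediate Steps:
$h = 14$ ($h = \left(-2\right) \left(-7\right) = 14$)
$W{\left(v \right)} = -17 + v$
$o{\left(d \right)} = d + d^{2}$ ($o{\left(d \right)} = d^{2} + d = d + d^{2}$)
$- o{\left(W{\left(h \right)} \right)} = - \left(-17 + 14\right) \left(1 + \left(-17 + 14\right)\right) = - \left(-3\right) \left(1 - 3\right) = - \left(-3\right) \left(-2\right) = \left(-1\right) 6 = -6$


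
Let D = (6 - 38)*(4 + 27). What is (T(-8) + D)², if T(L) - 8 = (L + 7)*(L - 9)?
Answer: 935089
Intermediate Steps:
D = -992 (D = -32*31 = -992)
T(L) = 8 + (-9 + L)*(7 + L) (T(L) = 8 + (L + 7)*(L - 9) = 8 + (7 + L)*(-9 + L) = 8 + (-9 + L)*(7 + L))
(T(-8) + D)² = ((-55 + (-8)² - 2*(-8)) - 992)² = ((-55 + 64 + 16) - 992)² = (25 - 992)² = (-967)² = 935089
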